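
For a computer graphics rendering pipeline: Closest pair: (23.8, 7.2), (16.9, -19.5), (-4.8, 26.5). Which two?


d(P0,P1) = 27.5772, d(P0,P2) = 34.5029, d(P1,P2) = 50.8615
Closest: P0 and P1

Closest pair: (23.8, 7.2) and (16.9, -19.5), distance = 27.5772


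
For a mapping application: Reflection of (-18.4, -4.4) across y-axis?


Reflection over y-axis: (x,y) -> (-x,y)
(-18.4, -4.4) -> (18.4, -4.4)

(18.4, -4.4)


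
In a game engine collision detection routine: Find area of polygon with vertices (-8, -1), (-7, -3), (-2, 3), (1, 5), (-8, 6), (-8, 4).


Shoelace sum: ((-8)*(-3) - (-7)*(-1)) + ((-7)*3 - (-2)*(-3)) + ((-2)*5 - 1*3) + (1*6 - (-8)*5) + ((-8)*4 - (-8)*6) + ((-8)*(-1) - (-8)*4)
= 79
Area = |79|/2 = 39.5

39.5


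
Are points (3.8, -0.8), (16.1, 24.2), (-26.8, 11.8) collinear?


Cross product: (16.1-3.8)*(11.8-(-0.8)) - (24.2-(-0.8))*((-26.8)-3.8)
= 919.98

No, not collinear


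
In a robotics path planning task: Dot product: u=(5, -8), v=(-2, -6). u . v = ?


u . v = u_x*v_x + u_y*v_y = 5*(-2) + (-8)*(-6)
= (-10) + 48 = 38

38


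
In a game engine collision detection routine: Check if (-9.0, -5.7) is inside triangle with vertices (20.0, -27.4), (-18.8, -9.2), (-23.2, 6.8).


Cross products: AB x AP = -314.16, BC x BP = -172.2, CA x CP = -54.36
All same sign? yes

Yes, inside


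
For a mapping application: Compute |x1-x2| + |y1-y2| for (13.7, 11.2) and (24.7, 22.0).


|13.7-24.7| + |11.2-22| = 11 + 10.8 = 21.8

21.8


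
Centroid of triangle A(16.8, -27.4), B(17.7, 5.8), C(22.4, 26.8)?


Centroid = ((x_A+x_B+x_C)/3, (y_A+y_B+y_C)/3)
= ((16.8+17.7+22.4)/3, ((-27.4)+5.8+26.8)/3)
= (18.9667, 1.7333)

(18.9667, 1.7333)


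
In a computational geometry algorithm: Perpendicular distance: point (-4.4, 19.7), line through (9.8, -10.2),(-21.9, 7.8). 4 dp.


|cross product| = 692.23
|line direction| = sqrt(1328.89) = 36.4539
Distance = 692.23/sqrt(1328.89) = 18.9892

18.9892


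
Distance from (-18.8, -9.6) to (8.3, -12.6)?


dx=27.1, dy=-3
d^2 = 27.1^2 + (-3)^2 = 743.41
d = sqrt(743.41) = 27.2655

27.2655


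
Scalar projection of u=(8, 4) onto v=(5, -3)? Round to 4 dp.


u.v = 28, |v| = sqrt(34) = 5.831
Scalar projection = u.v / |v| = 28 / sqrt(34) = 4.802

4.802


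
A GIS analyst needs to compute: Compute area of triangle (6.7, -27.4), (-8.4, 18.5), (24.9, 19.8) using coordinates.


Area = |x_A(y_B-y_C) + x_B(y_C-y_A) + x_C(y_A-y_B)|/2
= |(-8.71) + (-396.48) + (-1142.91)|/2
= 1548.1/2 = 774.05

774.05


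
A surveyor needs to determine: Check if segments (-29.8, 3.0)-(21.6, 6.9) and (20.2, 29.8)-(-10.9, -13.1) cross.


Cross products: d1=-1311.52, d2=772.25, d3=1182.52, d4=-901.25
d1*d2 < 0 and d3*d4 < 0? yes

Yes, they intersect


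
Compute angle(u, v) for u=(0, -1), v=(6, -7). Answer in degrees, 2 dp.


u.v = 7, |u| = sqrt(1) = 1, |v| = sqrt(85) = 9.2195
cos(theta) = u.v/(|u||v|) = 7/sqrt(85) = 0.759257
theta = acos(0.759257) = 40.6 degrees

40.6 degrees


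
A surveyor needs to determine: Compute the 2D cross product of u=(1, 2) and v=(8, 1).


u x v = u_x*v_y - u_y*v_x = 1*1 - 2*8
= 1 - 16 = -15

-15


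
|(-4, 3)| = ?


|u| = sqrt((-4)^2 + 3^2) = sqrt(25) = 5

5


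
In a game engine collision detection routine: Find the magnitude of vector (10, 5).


|u| = sqrt(10^2 + 5^2) = sqrt(125) = 11.1803

11.1803


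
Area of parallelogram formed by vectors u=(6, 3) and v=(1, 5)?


|u x v| = |6*5 - 3*1|
= |30 - 3| = 27

27


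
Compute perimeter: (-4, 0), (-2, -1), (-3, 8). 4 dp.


Sides: (-4, 0)->(-2, -1): sqrt(5) = 2.236068, (-2, -1)->(-3, 8): sqrt(82) = 9.055385, (-3, 8)->(-4, 0): sqrt(65) = 8.062258
Sum = 19.353711
Perimeter = 19.3537

19.3537


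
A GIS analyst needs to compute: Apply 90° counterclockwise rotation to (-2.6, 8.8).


90° CCW: (x,y) -> (-y, x)
(-2.6,8.8) -> (-8.8, -2.6)

(-8.8, -2.6)


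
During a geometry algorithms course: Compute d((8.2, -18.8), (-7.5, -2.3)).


dx=-15.7, dy=16.5
d^2 = (-15.7)^2 + 16.5^2 = 518.74
d = sqrt(518.74) = 22.7759

22.7759


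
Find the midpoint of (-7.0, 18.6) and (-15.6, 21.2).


M = (((-7)+(-15.6))/2, (18.6+21.2)/2)
= (-11.3, 19.9)

(-11.3, 19.9)


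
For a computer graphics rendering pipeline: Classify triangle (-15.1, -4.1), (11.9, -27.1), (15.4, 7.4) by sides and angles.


Side lengths squared: AB^2=1258, BC^2=1202.5, CA^2=1062.5
Sorted: [1062.5, 1202.5, 1258]
By sides: Scalene, By angles: Acute

Scalene, Acute


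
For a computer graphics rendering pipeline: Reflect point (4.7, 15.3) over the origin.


Reflection over origin: (x,y) -> (-x,-y)
(4.7, 15.3) -> (-4.7, -15.3)

(-4.7, -15.3)


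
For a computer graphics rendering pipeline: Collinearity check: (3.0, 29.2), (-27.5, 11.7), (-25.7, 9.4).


Cross product: ((-27.5)-3)*(9.4-29.2) - (11.7-29.2)*((-25.7)-3)
= 101.65

No, not collinear


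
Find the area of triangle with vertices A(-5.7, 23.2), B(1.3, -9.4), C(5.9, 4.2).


Area = |x_A(y_B-y_C) + x_B(y_C-y_A) + x_C(y_A-y_B)|/2
= |77.52 + (-24.7) + 192.34|/2
= 245.16/2 = 122.58

122.58


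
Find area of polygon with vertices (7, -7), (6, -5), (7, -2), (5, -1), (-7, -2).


Shoelace sum: (7*(-5) - 6*(-7)) + (6*(-2) - 7*(-5)) + (7*(-1) - 5*(-2)) + (5*(-2) - (-7)*(-1)) + ((-7)*(-7) - 7*(-2))
= 79
Area = |79|/2 = 39.5

39.5


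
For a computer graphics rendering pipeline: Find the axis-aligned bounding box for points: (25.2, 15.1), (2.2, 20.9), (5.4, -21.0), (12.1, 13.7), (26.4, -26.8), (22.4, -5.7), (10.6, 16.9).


x range: [2.2, 26.4]
y range: [-26.8, 20.9]
Bounding box: (2.2,-26.8) to (26.4,20.9)

(2.2,-26.8) to (26.4,20.9)


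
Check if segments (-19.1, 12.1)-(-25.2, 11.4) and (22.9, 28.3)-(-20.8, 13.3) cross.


Cross products: d1=77.94, d2=17.03, d3=-69.42, d4=-8.51
d1*d2 < 0 and d3*d4 < 0? no

No, they don't intersect


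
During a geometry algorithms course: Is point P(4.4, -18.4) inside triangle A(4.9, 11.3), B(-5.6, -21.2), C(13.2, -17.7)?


Cross products: AB x AP = 295.6, BC x BP = 17.64, CA x CP = 261.01
All same sign? yes

Yes, inside


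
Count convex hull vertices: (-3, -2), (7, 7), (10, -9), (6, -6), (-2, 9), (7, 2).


Convex hull vertices (CCW): (-3, -2), (10, -9), (7, 7), (-2, 9)
Count = 4

4


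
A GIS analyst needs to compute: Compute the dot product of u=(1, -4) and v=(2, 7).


u . v = u_x*v_x + u_y*v_y = 1*2 + (-4)*7
= 2 + (-28) = -26

-26


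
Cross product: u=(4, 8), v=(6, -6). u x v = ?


u x v = u_x*v_y - u_y*v_x = 4*(-6) - 8*6
= (-24) - 48 = -72

-72


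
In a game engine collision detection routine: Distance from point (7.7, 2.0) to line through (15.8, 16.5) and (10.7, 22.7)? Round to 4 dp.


|cross product| = 124.17
|line direction| = sqrt(64.45) = 8.0281
Distance = 124.17/sqrt(64.45) = 15.467

15.467


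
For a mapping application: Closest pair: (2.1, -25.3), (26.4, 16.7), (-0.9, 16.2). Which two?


d(P0,P1) = 48.5231, d(P0,P2) = 41.6083, d(P1,P2) = 27.3046
Closest: P1 and P2

Closest pair: (26.4, 16.7) and (-0.9, 16.2), distance = 27.3046


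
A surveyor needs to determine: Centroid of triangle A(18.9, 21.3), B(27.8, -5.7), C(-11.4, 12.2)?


Centroid = ((x_A+x_B+x_C)/3, (y_A+y_B+y_C)/3)
= ((18.9+27.8+(-11.4))/3, (21.3+(-5.7)+12.2)/3)
= (11.7667, 9.2667)

(11.7667, 9.2667)


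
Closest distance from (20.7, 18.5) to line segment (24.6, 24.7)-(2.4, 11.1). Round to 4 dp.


Project P onto AB: t = 0.2521 (clamped to [0,1])
Closest point on segment: (19.0025, 21.2709)
Distance: 3.2495

3.2495


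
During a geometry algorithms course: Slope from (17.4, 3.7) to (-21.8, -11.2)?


slope = (y2-y1)/(x2-x1) = ((-11.2)-3.7)/((-21.8)-17.4) = (-14.9)/(-39.2) = 0.3801

0.3801


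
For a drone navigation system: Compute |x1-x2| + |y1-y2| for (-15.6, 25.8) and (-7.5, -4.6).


|(-15.6)-(-7.5)| + |25.8-(-4.6)| = 8.1 + 30.4 = 38.5

38.5


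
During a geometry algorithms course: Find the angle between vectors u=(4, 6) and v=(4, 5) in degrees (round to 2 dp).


u.v = 46, |u| = sqrt(52) = 7.2111, |v| = sqrt(41) = 6.4031
cos(theta) = u.v/(|u||v|) = 46/sqrt(2132) = 0.996241
theta = acos(0.996241) = 4.97 degrees

4.97 degrees


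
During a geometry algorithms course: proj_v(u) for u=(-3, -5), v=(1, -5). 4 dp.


u.v = 22, |v| = sqrt(26) = 5.099
Scalar projection = u.v / |v| = 22 / sqrt(26) = 4.3146

4.3146


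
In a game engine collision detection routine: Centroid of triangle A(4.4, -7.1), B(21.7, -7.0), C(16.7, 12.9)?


Centroid = ((x_A+x_B+x_C)/3, (y_A+y_B+y_C)/3)
= ((4.4+21.7+16.7)/3, ((-7.1)+(-7)+12.9)/3)
= (14.2667, -0.4)

(14.2667, -0.4)


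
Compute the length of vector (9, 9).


|u| = sqrt(9^2 + 9^2) = sqrt(162) = 12.7279

12.7279


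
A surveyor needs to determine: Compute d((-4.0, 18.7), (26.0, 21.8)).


dx=30, dy=3.1
d^2 = 30^2 + 3.1^2 = 909.61
d = sqrt(909.61) = 30.1597

30.1597


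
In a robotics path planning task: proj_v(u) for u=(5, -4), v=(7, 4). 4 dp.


u.v = 19, |v| = sqrt(65) = 8.0623
Scalar projection = u.v / |v| = 19 / sqrt(65) = 2.3567

2.3567


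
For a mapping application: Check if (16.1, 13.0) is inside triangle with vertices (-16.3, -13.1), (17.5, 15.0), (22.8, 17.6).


Cross products: AB x AP = -28.26, BC x BP = -6.96, CA x CP = -25.83
All same sign? yes

Yes, inside


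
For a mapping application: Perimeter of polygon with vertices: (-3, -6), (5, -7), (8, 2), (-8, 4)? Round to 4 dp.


Sides: (-3, -6)->(5, -7): sqrt(65) = 8.062258, (5, -7)->(8, 2): sqrt(90) = 9.486833, (8, 2)->(-8, 4): sqrt(260) = 16.124515, (-8, 4)->(-3, -6): sqrt(125) = 11.18034
Sum = 44.853946
Perimeter = 44.8539

44.8539


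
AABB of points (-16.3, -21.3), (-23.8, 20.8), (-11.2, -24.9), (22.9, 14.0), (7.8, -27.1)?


x range: [-23.8, 22.9]
y range: [-27.1, 20.8]
Bounding box: (-23.8,-27.1) to (22.9,20.8)

(-23.8,-27.1) to (22.9,20.8)


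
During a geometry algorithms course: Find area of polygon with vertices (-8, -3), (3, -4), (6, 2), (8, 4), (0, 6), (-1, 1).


Shoelace sum: ((-8)*(-4) - 3*(-3)) + (3*2 - 6*(-4)) + (6*4 - 8*2) + (8*6 - 0*4) + (0*1 - (-1)*6) + ((-1)*(-3) - (-8)*1)
= 144
Area = |144|/2 = 72

72


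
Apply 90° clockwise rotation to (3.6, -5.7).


90° CW: (x,y) -> (y, -x)
(3.6,-5.7) -> (-5.7, -3.6)

(-5.7, -3.6)


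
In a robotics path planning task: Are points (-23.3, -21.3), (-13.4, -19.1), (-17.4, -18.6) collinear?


Cross product: ((-13.4)-(-23.3))*((-18.6)-(-21.3)) - ((-19.1)-(-21.3))*((-17.4)-(-23.3))
= 13.75

No, not collinear


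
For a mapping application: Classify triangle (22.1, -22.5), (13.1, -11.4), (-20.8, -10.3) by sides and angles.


Side lengths squared: AB^2=204.21, BC^2=1150.42, CA^2=1989.25
Sorted: [204.21, 1150.42, 1989.25]
By sides: Scalene, By angles: Obtuse

Scalene, Obtuse


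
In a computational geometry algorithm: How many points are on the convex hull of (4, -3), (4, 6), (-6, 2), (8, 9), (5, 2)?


Convex hull vertices (CCW): (-6, 2), (4, -3), (8, 9)
Count = 3

3


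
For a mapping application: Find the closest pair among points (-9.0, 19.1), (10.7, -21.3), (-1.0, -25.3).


d(P0,P1) = 44.9472, d(P0,P2) = 45.115, d(P1,P2) = 12.3649
Closest: P1 and P2

Closest pair: (10.7, -21.3) and (-1.0, -25.3), distance = 12.3649


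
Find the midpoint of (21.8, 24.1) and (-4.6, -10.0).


M = ((21.8+(-4.6))/2, (24.1+(-10))/2)
= (8.6, 7.05)

(8.6, 7.05)


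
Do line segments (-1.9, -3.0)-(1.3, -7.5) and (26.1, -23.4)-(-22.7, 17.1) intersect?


Cross products: d1=138.48, d2=228.48, d3=60.72, d4=-29.28
d1*d2 < 0 and d3*d4 < 0? no

No, they don't intersect


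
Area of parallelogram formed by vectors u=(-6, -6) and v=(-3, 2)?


|u x v| = |(-6)*2 - (-6)*(-3)|
= |(-12) - 18| = 30

30


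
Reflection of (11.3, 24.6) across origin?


Reflection over origin: (x,y) -> (-x,-y)
(11.3, 24.6) -> (-11.3, -24.6)

(-11.3, -24.6)


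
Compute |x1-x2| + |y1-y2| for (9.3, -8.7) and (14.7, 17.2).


|9.3-14.7| + |(-8.7)-17.2| = 5.4 + 25.9 = 31.3

31.3


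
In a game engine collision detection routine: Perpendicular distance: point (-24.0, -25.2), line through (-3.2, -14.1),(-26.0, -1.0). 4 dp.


|cross product| = 525.56
|line direction| = sqrt(691.45) = 26.2954
Distance = 525.56/sqrt(691.45) = 19.9867

19.9867


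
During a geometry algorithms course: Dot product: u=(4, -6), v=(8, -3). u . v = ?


u . v = u_x*v_x + u_y*v_y = 4*8 + (-6)*(-3)
= 32 + 18 = 50

50


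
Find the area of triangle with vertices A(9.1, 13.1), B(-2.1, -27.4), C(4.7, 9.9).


Area = |x_A(y_B-y_C) + x_B(y_C-y_A) + x_C(y_A-y_B)|/2
= |(-339.43) + 6.72 + 190.35|/2
= 142.36/2 = 71.18

71.18


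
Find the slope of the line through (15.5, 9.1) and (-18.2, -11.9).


slope = (y2-y1)/(x2-x1) = ((-11.9)-9.1)/((-18.2)-15.5) = (-21)/(-33.7) = 0.6231

0.6231


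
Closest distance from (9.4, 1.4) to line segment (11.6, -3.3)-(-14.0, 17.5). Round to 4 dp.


Project P onto AB: t = 0.1416 (clamped to [0,1])
Closest point on segment: (7.9746, -0.3544)
Distance: 2.2604

2.2604


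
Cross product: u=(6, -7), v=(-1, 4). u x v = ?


u x v = u_x*v_y - u_y*v_x = 6*4 - (-7)*(-1)
= 24 - 7 = 17

17


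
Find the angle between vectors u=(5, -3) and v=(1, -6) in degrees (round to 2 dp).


u.v = 23, |u| = sqrt(34) = 5.831, |v| = sqrt(37) = 6.0828
cos(theta) = u.v/(|u||v|) = 23/sqrt(1258) = 0.648466
theta = acos(0.648466) = 49.57 degrees

49.57 degrees


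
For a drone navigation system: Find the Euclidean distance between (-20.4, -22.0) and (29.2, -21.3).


dx=49.6, dy=0.7
d^2 = 49.6^2 + 0.7^2 = 2460.65
d = sqrt(2460.65) = 49.6049

49.6049


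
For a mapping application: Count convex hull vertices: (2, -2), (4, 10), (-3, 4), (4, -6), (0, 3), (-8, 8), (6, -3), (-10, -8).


Convex hull vertices (CCW): (-10, -8), (4, -6), (6, -3), (4, 10), (-8, 8)
Count = 5

5


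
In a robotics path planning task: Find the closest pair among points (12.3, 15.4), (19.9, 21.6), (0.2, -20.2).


d(P0,P1) = 9.8082, d(P0,P2) = 37.6001, d(P1,P2) = 46.2096
Closest: P0 and P1

Closest pair: (12.3, 15.4) and (19.9, 21.6), distance = 9.8082


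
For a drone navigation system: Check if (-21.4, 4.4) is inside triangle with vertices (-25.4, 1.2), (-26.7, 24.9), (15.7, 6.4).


Cross products: AB x AP = -98.96, BC x BP = -771.15, CA x CP = -110.72
All same sign? yes

Yes, inside


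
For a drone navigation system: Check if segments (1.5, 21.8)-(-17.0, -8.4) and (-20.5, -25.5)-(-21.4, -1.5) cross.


Cross products: d1=-570.57, d2=-99.39, d3=210.65, d4=-260.53
d1*d2 < 0 and d3*d4 < 0? no

No, they don't intersect


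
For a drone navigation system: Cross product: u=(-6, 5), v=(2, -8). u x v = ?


u x v = u_x*v_y - u_y*v_x = (-6)*(-8) - 5*2
= 48 - 10 = 38

38


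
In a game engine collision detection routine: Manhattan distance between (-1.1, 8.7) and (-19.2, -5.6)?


|(-1.1)-(-19.2)| + |8.7-(-5.6)| = 18.1 + 14.3 = 32.4

32.4


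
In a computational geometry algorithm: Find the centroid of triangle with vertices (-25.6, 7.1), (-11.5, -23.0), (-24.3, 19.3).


Centroid = ((x_A+x_B+x_C)/3, (y_A+y_B+y_C)/3)
= (((-25.6)+(-11.5)+(-24.3))/3, (7.1+(-23)+19.3)/3)
= (-20.4667, 1.1333)

(-20.4667, 1.1333)


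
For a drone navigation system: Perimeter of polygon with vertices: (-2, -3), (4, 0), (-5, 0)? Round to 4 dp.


Sides: (-2, -3)->(4, 0): sqrt(45) = 6.708204, (4, 0)->(-5, 0): sqrt(81) = 9, (-5, 0)->(-2, -3): sqrt(18) = 4.242641
Sum = 19.950845
Perimeter = 19.9508

19.9508


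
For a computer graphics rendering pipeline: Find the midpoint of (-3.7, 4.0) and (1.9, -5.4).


M = (((-3.7)+1.9)/2, (4+(-5.4))/2)
= (-0.9, -0.7)

(-0.9, -0.7)


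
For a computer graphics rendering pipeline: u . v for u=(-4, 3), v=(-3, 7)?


u . v = u_x*v_x + u_y*v_y = (-4)*(-3) + 3*7
= 12 + 21 = 33

33


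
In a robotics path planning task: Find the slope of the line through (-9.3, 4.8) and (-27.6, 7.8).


slope = (y2-y1)/(x2-x1) = (7.8-4.8)/((-27.6)-(-9.3)) = 3/(-18.3) = -0.1639

-0.1639


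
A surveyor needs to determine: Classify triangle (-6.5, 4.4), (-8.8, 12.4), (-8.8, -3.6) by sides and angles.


Side lengths squared: AB^2=69.29, BC^2=256, CA^2=69.29
Sorted: [69.29, 69.29, 256]
By sides: Isosceles, By angles: Obtuse

Isosceles, Obtuse


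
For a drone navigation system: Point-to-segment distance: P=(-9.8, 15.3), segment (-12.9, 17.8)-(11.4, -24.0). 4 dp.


Project P onto AB: t = 0.0769 (clamped to [0,1])
Closest point on segment: (-11.0307, 14.5845)
Distance: 1.4236

1.4236


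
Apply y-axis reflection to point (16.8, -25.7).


Reflection over y-axis: (x,y) -> (-x,y)
(16.8, -25.7) -> (-16.8, -25.7)

(-16.8, -25.7)


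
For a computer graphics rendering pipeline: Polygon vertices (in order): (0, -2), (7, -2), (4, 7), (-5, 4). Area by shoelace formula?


Shoelace sum: (0*(-2) - 7*(-2)) + (7*7 - 4*(-2)) + (4*4 - (-5)*7) + ((-5)*(-2) - 0*4)
= 132
Area = |132|/2 = 66

66


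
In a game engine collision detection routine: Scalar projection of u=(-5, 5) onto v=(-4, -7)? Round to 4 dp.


u.v = -15, |v| = sqrt(65) = 8.0623
Scalar projection = u.v / |v| = -15 / sqrt(65) = -1.8605

-1.8605


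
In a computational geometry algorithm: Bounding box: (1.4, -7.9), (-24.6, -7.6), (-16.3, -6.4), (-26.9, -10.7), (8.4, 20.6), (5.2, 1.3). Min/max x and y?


x range: [-26.9, 8.4]
y range: [-10.7, 20.6]
Bounding box: (-26.9,-10.7) to (8.4,20.6)

(-26.9,-10.7) to (8.4,20.6)


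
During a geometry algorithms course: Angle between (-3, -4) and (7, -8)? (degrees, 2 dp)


u.v = 11, |u| = sqrt(25) = 5, |v| = sqrt(113) = 10.6301
cos(theta) = u.v/(|u||v|) = 11/sqrt(2825) = 0.206959
theta = acos(0.206959) = 78.06 degrees

78.06 degrees


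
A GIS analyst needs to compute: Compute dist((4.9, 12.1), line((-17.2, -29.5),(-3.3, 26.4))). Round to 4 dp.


|cross product| = 657.15
|line direction| = sqrt(3318.02) = 57.6023
Distance = 657.15/sqrt(3318.02) = 11.4084

11.4084


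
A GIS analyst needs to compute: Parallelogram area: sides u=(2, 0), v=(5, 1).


|u x v| = |2*1 - 0*5|
= |2 - 0| = 2

2


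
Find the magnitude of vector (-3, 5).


|u| = sqrt((-3)^2 + 5^2) = sqrt(34) = 5.831

5.831


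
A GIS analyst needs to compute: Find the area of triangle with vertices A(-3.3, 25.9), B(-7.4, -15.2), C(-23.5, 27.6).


Area = |x_A(y_B-y_C) + x_B(y_C-y_A) + x_C(y_A-y_B)|/2
= |141.24 + (-12.58) + (-965.85)|/2
= 837.19/2 = 418.595

418.595


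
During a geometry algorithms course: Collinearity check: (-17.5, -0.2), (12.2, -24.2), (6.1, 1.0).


Cross product: (12.2-(-17.5))*(1-(-0.2)) - ((-24.2)-(-0.2))*(6.1-(-17.5))
= 602.04

No, not collinear


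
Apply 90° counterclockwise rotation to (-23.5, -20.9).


90° CCW: (x,y) -> (-y, x)
(-23.5,-20.9) -> (20.9, -23.5)

(20.9, -23.5)


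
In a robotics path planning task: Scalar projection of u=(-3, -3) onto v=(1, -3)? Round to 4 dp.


u.v = 6, |v| = sqrt(10) = 3.1623
Scalar projection = u.v / |v| = 6 / sqrt(10) = 1.8974

1.8974


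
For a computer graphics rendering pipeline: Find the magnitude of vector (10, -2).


|u| = sqrt(10^2 + (-2)^2) = sqrt(104) = 10.198

10.198


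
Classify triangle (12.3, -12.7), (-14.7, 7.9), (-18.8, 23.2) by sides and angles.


Side lengths squared: AB^2=1153.36, BC^2=250.9, CA^2=2256.02
Sorted: [250.9, 1153.36, 2256.02]
By sides: Scalene, By angles: Obtuse

Scalene, Obtuse


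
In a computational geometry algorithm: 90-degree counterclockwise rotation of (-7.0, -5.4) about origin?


90° CCW: (x,y) -> (-y, x)
(-7,-5.4) -> (5.4, -7)

(5.4, -7)


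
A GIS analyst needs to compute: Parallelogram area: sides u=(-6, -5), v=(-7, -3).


|u x v| = |(-6)*(-3) - (-5)*(-7)|
= |18 - 35| = 17

17


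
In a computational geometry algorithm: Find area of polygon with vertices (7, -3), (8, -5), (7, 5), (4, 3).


Shoelace sum: (7*(-5) - 8*(-3)) + (8*5 - 7*(-5)) + (7*3 - 4*5) + (4*(-3) - 7*3)
= 32
Area = |32|/2 = 16

16


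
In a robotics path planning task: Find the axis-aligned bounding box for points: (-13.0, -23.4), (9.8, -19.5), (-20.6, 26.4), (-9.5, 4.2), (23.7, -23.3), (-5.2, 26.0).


x range: [-20.6, 23.7]
y range: [-23.4, 26.4]
Bounding box: (-20.6,-23.4) to (23.7,26.4)

(-20.6,-23.4) to (23.7,26.4)


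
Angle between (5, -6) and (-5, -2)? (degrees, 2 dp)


u.v = -13, |u| = sqrt(61) = 7.8102, |v| = sqrt(29) = 5.3852
cos(theta) = u.v/(|u||v|) = -13/sqrt(1769) = -0.309086
theta = acos(-0.309086) = 108 degrees

108 degrees


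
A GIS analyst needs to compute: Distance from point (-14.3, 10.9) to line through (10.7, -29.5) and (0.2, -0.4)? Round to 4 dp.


|cross product| = 303.3
|line direction| = sqrt(957.06) = 30.9364
Distance = 303.3/sqrt(957.06) = 9.804

9.804


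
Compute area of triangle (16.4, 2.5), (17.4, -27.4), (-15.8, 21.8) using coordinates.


Area = |x_A(y_B-y_C) + x_B(y_C-y_A) + x_C(y_A-y_B)|/2
= |(-806.88) + 335.82 + (-472.42)|/2
= 943.48/2 = 471.74

471.74


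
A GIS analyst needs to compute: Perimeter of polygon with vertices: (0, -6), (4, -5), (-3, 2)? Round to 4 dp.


Sides: (0, -6)->(4, -5): sqrt(17) = 4.123106, (4, -5)->(-3, 2): sqrt(98) = 9.899495, (-3, 2)->(0, -6): sqrt(73) = 8.544004
Sum = 22.566605
Perimeter = 22.5666

22.5666


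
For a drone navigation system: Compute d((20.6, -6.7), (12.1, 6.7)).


dx=-8.5, dy=13.4
d^2 = (-8.5)^2 + 13.4^2 = 251.81
d = sqrt(251.81) = 15.8685

15.8685


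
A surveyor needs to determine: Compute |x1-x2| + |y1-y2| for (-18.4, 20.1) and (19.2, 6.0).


|(-18.4)-19.2| + |20.1-6| = 37.6 + 14.1 = 51.7

51.7


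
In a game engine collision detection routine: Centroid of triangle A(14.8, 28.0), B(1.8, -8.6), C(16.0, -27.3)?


Centroid = ((x_A+x_B+x_C)/3, (y_A+y_B+y_C)/3)
= ((14.8+1.8+16)/3, (28+(-8.6)+(-27.3))/3)
= (10.8667, -2.6333)

(10.8667, -2.6333)


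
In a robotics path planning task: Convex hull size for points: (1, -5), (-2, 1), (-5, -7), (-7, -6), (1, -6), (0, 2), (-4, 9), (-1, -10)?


Convex hull vertices (CCW): (-7, -6), (-1, -10), (1, -6), (1, -5), (0, 2), (-4, 9)
Count = 6

6


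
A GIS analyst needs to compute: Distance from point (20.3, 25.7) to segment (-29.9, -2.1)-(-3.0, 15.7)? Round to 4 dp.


Project P onto AB: t = 1 (clamped to [0,1])
Closest point on segment: (-3, 15.7)
Distance: 25.3553

25.3553


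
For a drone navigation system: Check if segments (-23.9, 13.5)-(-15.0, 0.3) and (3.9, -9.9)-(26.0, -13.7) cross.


Cross products: d1=411.5, d2=153.6, d3=158.7, d4=416.6
d1*d2 < 0 and d3*d4 < 0? no

No, they don't intersect


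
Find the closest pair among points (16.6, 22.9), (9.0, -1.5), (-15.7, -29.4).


d(P0,P1) = 25.5562, d(P0,P2) = 61.4702, d(P1,P2) = 37.2626
Closest: P0 and P1

Closest pair: (16.6, 22.9) and (9.0, -1.5), distance = 25.5562


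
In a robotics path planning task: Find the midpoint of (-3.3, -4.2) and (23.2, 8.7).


M = (((-3.3)+23.2)/2, ((-4.2)+8.7)/2)
= (9.95, 2.25)

(9.95, 2.25)


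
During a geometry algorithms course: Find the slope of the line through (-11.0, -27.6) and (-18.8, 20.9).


slope = (y2-y1)/(x2-x1) = (20.9-(-27.6))/((-18.8)-(-11)) = 48.5/(-7.8) = -6.2179

-6.2179


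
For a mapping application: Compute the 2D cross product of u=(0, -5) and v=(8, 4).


u x v = u_x*v_y - u_y*v_x = 0*4 - (-5)*8
= 0 - (-40) = 40

40


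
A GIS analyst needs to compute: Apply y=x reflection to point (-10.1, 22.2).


Reflection over y=x: (x,y) -> (y,x)
(-10.1, 22.2) -> (22.2, -10.1)

(22.2, -10.1)


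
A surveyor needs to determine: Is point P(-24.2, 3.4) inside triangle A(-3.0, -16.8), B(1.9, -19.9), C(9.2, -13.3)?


Cross products: AB x AP = 33.26, BC x BP = 342.35, CA x CP = -320.64
All same sign? no

No, outside


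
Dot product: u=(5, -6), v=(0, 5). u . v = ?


u . v = u_x*v_x + u_y*v_y = 5*0 + (-6)*5
= 0 + (-30) = -30

-30


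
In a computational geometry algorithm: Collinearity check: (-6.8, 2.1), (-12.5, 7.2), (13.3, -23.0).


Cross product: ((-12.5)-(-6.8))*((-23)-2.1) - (7.2-2.1)*(13.3-(-6.8))
= 40.56

No, not collinear


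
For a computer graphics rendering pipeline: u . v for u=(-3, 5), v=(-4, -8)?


u . v = u_x*v_x + u_y*v_y = (-3)*(-4) + 5*(-8)
= 12 + (-40) = -28

-28


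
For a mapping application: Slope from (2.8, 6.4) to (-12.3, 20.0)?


slope = (y2-y1)/(x2-x1) = (20-6.4)/((-12.3)-2.8) = 13.6/(-15.1) = -0.9007

-0.9007


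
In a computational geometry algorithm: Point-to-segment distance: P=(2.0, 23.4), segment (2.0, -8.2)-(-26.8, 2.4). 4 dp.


Project P onto AB: t = 0.3557 (clamped to [0,1])
Closest point on segment: (-8.243, -4.43)
Distance: 29.6552

29.6552


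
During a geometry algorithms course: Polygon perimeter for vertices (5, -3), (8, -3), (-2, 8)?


Sides: (5, -3)->(8, -3): sqrt(9) = 3, (8, -3)->(-2, 8): sqrt(221) = 14.866069, (-2, 8)->(5, -3): sqrt(170) = 13.038405
Sum = 30.904474
Perimeter = 30.9045

30.9045


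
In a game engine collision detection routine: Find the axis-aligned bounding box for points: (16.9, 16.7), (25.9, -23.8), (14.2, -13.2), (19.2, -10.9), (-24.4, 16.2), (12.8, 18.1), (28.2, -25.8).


x range: [-24.4, 28.2]
y range: [-25.8, 18.1]
Bounding box: (-24.4,-25.8) to (28.2,18.1)

(-24.4,-25.8) to (28.2,18.1)


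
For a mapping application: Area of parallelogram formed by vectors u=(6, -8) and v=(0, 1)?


|u x v| = |6*1 - (-8)*0|
= |6 - 0| = 6

6


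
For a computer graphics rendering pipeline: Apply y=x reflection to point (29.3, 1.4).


Reflection over y=x: (x,y) -> (y,x)
(29.3, 1.4) -> (1.4, 29.3)

(1.4, 29.3)


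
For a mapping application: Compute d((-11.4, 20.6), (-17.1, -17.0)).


dx=-5.7, dy=-37.6
d^2 = (-5.7)^2 + (-37.6)^2 = 1446.25
d = sqrt(1446.25) = 38.0296

38.0296


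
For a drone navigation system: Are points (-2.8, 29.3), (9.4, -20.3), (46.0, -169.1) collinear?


Cross product: (9.4-(-2.8))*((-169.1)-29.3) - ((-20.3)-29.3)*(46-(-2.8))
= 0

Yes, collinear


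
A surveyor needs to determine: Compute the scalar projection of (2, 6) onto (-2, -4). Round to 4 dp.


u.v = -28, |v| = sqrt(20) = 4.4721
Scalar projection = u.v / |v| = -28 / sqrt(20) = -6.261

-6.261


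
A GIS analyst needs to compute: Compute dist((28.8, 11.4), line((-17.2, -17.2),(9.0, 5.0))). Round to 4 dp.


|cross product| = 271.88
|line direction| = sqrt(1179.28) = 34.3406
Distance = 271.88/sqrt(1179.28) = 7.9171

7.9171


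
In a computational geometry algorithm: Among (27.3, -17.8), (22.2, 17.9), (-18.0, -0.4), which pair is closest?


d(P0,P1) = 36.0624, d(P0,P2) = 48.5268, d(P1,P2) = 44.1693
Closest: P0 and P1

Closest pair: (27.3, -17.8) and (22.2, 17.9), distance = 36.0624


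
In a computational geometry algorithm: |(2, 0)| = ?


|u| = sqrt(2^2 + 0^2) = sqrt(4) = 2

2


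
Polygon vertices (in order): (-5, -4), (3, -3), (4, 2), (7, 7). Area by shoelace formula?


Shoelace sum: ((-5)*(-3) - 3*(-4)) + (3*2 - 4*(-3)) + (4*7 - 7*2) + (7*(-4) - (-5)*7)
= 66
Area = |66|/2 = 33

33


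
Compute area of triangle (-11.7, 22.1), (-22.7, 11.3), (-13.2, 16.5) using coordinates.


Area = |x_A(y_B-y_C) + x_B(y_C-y_A) + x_C(y_A-y_B)|/2
= |60.84 + 127.12 + (-142.56)|/2
= 45.4/2 = 22.7

22.7


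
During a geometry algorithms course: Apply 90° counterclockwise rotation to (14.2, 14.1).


90° CCW: (x,y) -> (-y, x)
(14.2,14.1) -> (-14.1, 14.2)

(-14.1, 14.2)


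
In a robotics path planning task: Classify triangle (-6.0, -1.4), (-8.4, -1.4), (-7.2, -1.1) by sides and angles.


Side lengths squared: AB^2=5.76, BC^2=1.53, CA^2=1.53
Sorted: [1.53, 1.53, 5.76]
By sides: Isosceles, By angles: Obtuse

Isosceles, Obtuse


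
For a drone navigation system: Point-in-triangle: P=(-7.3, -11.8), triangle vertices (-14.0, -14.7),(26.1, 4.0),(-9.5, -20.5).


Cross products: AB x AP = -9, BC x BP = -255.82, CA x CP = -51.91
All same sign? yes

Yes, inside


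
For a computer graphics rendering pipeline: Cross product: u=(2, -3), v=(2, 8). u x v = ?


u x v = u_x*v_y - u_y*v_x = 2*8 - (-3)*2
= 16 - (-6) = 22

22


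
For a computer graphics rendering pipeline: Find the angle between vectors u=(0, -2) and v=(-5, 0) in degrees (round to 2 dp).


u.v = 0, |u| = sqrt(4) = 2, |v| = sqrt(25) = 5
cos(theta) = u.v/(|u||v|) = 0/sqrt(100) = 0
theta = acos(0) = 90 degrees

90 degrees


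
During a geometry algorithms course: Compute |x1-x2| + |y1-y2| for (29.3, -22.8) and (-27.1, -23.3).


|29.3-(-27.1)| + |(-22.8)-(-23.3)| = 56.4 + 0.5 = 56.9

56.9


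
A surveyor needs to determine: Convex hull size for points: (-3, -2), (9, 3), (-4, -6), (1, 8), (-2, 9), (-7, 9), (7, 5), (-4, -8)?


Convex hull vertices (CCW): (-7, 9), (-4, -8), (9, 3), (7, 5), (1, 8), (-2, 9)
Count = 6

6


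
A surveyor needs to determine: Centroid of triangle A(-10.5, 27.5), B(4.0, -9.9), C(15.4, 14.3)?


Centroid = ((x_A+x_B+x_C)/3, (y_A+y_B+y_C)/3)
= (((-10.5)+4+15.4)/3, (27.5+(-9.9)+14.3)/3)
= (2.9667, 10.6333)

(2.9667, 10.6333)


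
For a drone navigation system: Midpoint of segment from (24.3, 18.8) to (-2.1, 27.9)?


M = ((24.3+(-2.1))/2, (18.8+27.9)/2)
= (11.1, 23.35)

(11.1, 23.35)


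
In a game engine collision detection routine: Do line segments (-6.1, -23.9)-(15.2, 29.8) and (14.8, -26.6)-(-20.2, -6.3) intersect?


Cross products: d1=329.77, d2=-1982.12, d3=-1179.84, d4=1132.05
d1*d2 < 0 and d3*d4 < 0? yes

Yes, they intersect


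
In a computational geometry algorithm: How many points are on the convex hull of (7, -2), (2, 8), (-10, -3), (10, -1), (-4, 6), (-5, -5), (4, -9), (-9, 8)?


Convex hull vertices (CCW): (-10, -3), (4, -9), (10, -1), (2, 8), (-9, 8)
Count = 5

5


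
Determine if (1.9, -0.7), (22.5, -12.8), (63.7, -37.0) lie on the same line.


Cross product: (22.5-1.9)*((-37)-(-0.7)) - ((-12.8)-(-0.7))*(63.7-1.9)
= 0

Yes, collinear


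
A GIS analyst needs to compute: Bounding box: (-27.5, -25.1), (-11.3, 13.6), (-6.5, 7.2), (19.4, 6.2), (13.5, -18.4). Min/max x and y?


x range: [-27.5, 19.4]
y range: [-25.1, 13.6]
Bounding box: (-27.5,-25.1) to (19.4,13.6)

(-27.5,-25.1) to (19.4,13.6)


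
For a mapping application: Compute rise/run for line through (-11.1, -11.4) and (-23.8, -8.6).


slope = (y2-y1)/(x2-x1) = ((-8.6)-(-11.4))/((-23.8)-(-11.1)) = 2.8/(-12.7) = -0.2205

-0.2205


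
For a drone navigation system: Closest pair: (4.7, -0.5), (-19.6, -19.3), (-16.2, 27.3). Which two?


d(P0,P1) = 30.7234, d(P0,P2) = 34.78, d(P1,P2) = 46.7239
Closest: P0 and P1

Closest pair: (4.7, -0.5) and (-19.6, -19.3), distance = 30.7234


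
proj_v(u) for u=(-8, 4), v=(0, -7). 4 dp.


u.v = -28, |v| = sqrt(49) = 7
Scalar projection = u.v / |v| = -28 / sqrt(49) = -4

-4


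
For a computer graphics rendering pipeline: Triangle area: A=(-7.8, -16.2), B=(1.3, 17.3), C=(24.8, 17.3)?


Area = |x_A(y_B-y_C) + x_B(y_C-y_A) + x_C(y_A-y_B)|/2
= |0 + 43.55 + (-830.8)|/2
= 787.25/2 = 393.625

393.625


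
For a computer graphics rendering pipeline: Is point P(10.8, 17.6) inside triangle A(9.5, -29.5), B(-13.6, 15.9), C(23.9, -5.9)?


Cross products: AB x AP = -1147.03, BC x BP = 595.67, CA x CP = -647.56
All same sign? no

No, outside


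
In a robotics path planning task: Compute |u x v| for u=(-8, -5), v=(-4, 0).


|u x v| = |(-8)*0 - (-5)*(-4)|
= |0 - 20| = 20

20


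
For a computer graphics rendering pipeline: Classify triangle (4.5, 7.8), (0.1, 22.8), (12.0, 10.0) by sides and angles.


Side lengths squared: AB^2=244.36, BC^2=305.45, CA^2=61.09
Sorted: [61.09, 244.36, 305.45]
By sides: Scalene, By angles: Right

Scalene, Right


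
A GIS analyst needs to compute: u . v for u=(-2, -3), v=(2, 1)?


u . v = u_x*v_x + u_y*v_y = (-2)*2 + (-3)*1
= (-4) + (-3) = -7

-7


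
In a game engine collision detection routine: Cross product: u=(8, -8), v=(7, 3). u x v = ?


u x v = u_x*v_y - u_y*v_x = 8*3 - (-8)*7
= 24 - (-56) = 80

80


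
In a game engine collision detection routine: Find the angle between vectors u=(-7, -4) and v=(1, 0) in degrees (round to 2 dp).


u.v = -7, |u| = sqrt(65) = 8.0623, |v| = sqrt(1) = 1
cos(theta) = u.v/(|u||v|) = -7/sqrt(65) = -0.868243
theta = acos(-0.868243) = 150.26 degrees

150.26 degrees


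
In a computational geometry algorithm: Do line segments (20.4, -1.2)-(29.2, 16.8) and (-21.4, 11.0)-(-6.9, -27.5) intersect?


Cross products: d1=1432.4, d2=2032.2, d3=859.76, d4=259.96
d1*d2 < 0 and d3*d4 < 0? no

No, they don't intersect


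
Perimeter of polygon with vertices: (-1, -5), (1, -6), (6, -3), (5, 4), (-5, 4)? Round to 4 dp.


Sides: (-1, -5)->(1, -6): sqrt(5) = 2.236068, (1, -6)->(6, -3): sqrt(34) = 5.830952, (6, -3)->(5, 4): sqrt(50) = 7.071068, (5, 4)->(-5, 4): sqrt(100) = 10, (-5, 4)->(-1, -5): sqrt(97) = 9.848858
Sum = 34.986946
Perimeter = 34.9869

34.9869


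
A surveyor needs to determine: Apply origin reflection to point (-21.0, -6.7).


Reflection over origin: (x,y) -> (-x,-y)
(-21, -6.7) -> (21, 6.7)

(21, 6.7)


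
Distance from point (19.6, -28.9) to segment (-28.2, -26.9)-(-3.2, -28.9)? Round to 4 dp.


Project P onto AB: t = 1 (clamped to [0,1])
Closest point on segment: (-3.2, -28.9)
Distance: 22.8

22.8


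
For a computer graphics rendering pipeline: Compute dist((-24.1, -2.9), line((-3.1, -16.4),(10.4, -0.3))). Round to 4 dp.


|cross product| = 520.35
|line direction| = sqrt(441.46) = 21.0109
Distance = 520.35/sqrt(441.46) = 24.7657

24.7657


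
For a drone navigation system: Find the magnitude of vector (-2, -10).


|u| = sqrt((-2)^2 + (-10)^2) = sqrt(104) = 10.198

10.198


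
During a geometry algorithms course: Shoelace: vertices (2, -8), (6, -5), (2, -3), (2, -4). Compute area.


Shoelace sum: (2*(-5) - 6*(-8)) + (6*(-3) - 2*(-5)) + (2*(-4) - 2*(-3)) + (2*(-8) - 2*(-4))
= 20
Area = |20|/2 = 10

10


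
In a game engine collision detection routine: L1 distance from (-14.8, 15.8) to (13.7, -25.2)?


|(-14.8)-13.7| + |15.8-(-25.2)| = 28.5 + 41 = 69.5

69.5


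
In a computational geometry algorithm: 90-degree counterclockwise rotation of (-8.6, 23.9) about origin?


90° CCW: (x,y) -> (-y, x)
(-8.6,23.9) -> (-23.9, -8.6)

(-23.9, -8.6)


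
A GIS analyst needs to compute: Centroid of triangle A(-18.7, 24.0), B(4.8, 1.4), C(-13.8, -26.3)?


Centroid = ((x_A+x_B+x_C)/3, (y_A+y_B+y_C)/3)
= (((-18.7)+4.8+(-13.8))/3, (24+1.4+(-26.3))/3)
= (-9.2333, -0.3)

(-9.2333, -0.3)


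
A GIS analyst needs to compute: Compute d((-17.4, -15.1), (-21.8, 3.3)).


dx=-4.4, dy=18.4
d^2 = (-4.4)^2 + 18.4^2 = 357.92
d = sqrt(357.92) = 18.9188

18.9188


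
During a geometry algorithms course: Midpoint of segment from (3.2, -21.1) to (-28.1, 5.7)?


M = ((3.2+(-28.1))/2, ((-21.1)+5.7)/2)
= (-12.45, -7.7)

(-12.45, -7.7)


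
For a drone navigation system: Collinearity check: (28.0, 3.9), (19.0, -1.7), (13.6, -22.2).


Cross product: (19-28)*((-22.2)-3.9) - ((-1.7)-3.9)*(13.6-28)
= 154.26

No, not collinear


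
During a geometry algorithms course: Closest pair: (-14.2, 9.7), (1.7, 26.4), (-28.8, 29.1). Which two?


d(P0,P1) = 23.0586, d(P0,P2) = 24.28, d(P1,P2) = 30.6193
Closest: P0 and P1

Closest pair: (-14.2, 9.7) and (1.7, 26.4), distance = 23.0586


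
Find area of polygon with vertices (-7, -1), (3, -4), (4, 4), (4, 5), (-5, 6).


Shoelace sum: ((-7)*(-4) - 3*(-1)) + (3*4 - 4*(-4)) + (4*5 - 4*4) + (4*6 - (-5)*5) + ((-5)*(-1) - (-7)*6)
= 159
Area = |159|/2 = 79.5

79.5


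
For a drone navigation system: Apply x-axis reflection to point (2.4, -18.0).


Reflection over x-axis: (x,y) -> (x,-y)
(2.4, -18) -> (2.4, 18)

(2.4, 18)


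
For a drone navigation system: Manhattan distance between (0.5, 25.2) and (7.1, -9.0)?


|0.5-7.1| + |25.2-(-9)| = 6.6 + 34.2 = 40.8

40.8


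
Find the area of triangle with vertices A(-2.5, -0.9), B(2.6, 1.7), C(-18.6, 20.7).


Area = |x_A(y_B-y_C) + x_B(y_C-y_A) + x_C(y_A-y_B)|/2
= |47.5 + 56.16 + 48.36|/2
= 152.02/2 = 76.01

76.01


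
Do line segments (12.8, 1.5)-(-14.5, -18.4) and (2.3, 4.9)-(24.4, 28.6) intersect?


Cross products: d1=-323.99, d2=-116.77, d3=-301.77, d4=-508.99
d1*d2 < 0 and d3*d4 < 0? no

No, they don't intersect


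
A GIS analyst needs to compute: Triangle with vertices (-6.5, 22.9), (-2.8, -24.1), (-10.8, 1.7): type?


Side lengths squared: AB^2=2222.69, BC^2=729.64, CA^2=467.93
Sorted: [467.93, 729.64, 2222.69]
By sides: Scalene, By angles: Obtuse

Scalene, Obtuse


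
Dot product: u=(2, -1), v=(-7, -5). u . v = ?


u . v = u_x*v_x + u_y*v_y = 2*(-7) + (-1)*(-5)
= (-14) + 5 = -9

-9


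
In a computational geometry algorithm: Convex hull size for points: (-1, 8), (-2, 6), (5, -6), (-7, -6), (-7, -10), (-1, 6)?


Convex hull vertices (CCW): (-7, -10), (5, -6), (-1, 8), (-2, 6), (-7, -6)
Count = 5

5


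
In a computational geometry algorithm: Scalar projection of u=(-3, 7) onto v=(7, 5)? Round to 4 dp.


u.v = 14, |v| = sqrt(74) = 8.6023
Scalar projection = u.v / |v| = 14 / sqrt(74) = 1.6275

1.6275


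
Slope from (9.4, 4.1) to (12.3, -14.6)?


slope = (y2-y1)/(x2-x1) = ((-14.6)-4.1)/(12.3-9.4) = (-18.7)/2.9 = -6.4483

-6.4483


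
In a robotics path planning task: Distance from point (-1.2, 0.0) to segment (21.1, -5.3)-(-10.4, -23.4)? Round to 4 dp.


Project P onto AB: t = 0.4595 (clamped to [0,1])
Closest point on segment: (6.6247, -13.6176)
Distance: 15.7055

15.7055


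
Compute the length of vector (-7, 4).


|u| = sqrt((-7)^2 + 4^2) = sqrt(65) = 8.0623

8.0623


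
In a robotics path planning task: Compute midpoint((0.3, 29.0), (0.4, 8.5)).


M = ((0.3+0.4)/2, (29+8.5)/2)
= (0.35, 18.75)

(0.35, 18.75)


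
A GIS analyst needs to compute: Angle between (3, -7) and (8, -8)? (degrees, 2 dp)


u.v = 80, |u| = sqrt(58) = 7.6158, |v| = sqrt(128) = 11.3137
cos(theta) = u.v/(|u||v|) = 80/sqrt(7424) = 0.928477
theta = acos(0.928477) = 21.8 degrees

21.8 degrees


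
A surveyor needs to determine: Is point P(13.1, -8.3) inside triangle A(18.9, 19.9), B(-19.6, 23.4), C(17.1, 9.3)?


Cross products: AB x AP = 1106, BC x BP = -702.32, CA x CP = 10.72
All same sign? no

No, outside


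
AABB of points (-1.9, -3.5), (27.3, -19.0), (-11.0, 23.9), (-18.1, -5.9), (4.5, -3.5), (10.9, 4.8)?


x range: [-18.1, 27.3]
y range: [-19, 23.9]
Bounding box: (-18.1,-19) to (27.3,23.9)

(-18.1,-19) to (27.3,23.9)


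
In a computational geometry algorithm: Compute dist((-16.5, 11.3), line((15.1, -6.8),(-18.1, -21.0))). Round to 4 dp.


|cross product| = 1049.64
|line direction| = sqrt(1303.88) = 36.1093
Distance = 1049.64/sqrt(1303.88) = 29.0684

29.0684


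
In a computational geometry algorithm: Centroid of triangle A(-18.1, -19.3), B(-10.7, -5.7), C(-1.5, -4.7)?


Centroid = ((x_A+x_B+x_C)/3, (y_A+y_B+y_C)/3)
= (((-18.1)+(-10.7)+(-1.5))/3, ((-19.3)+(-5.7)+(-4.7))/3)
= (-10.1, -9.9)

(-10.1, -9.9)


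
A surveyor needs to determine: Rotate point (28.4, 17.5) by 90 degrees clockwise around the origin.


90° CW: (x,y) -> (y, -x)
(28.4,17.5) -> (17.5, -28.4)

(17.5, -28.4)


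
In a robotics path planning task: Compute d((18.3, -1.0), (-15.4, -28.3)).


dx=-33.7, dy=-27.3
d^2 = (-33.7)^2 + (-27.3)^2 = 1880.98
d = sqrt(1880.98) = 43.3703

43.3703


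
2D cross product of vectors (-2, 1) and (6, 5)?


u x v = u_x*v_y - u_y*v_x = (-2)*5 - 1*6
= (-10) - 6 = -16

-16


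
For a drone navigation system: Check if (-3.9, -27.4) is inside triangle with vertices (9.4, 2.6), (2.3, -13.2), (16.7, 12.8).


Cross products: AB x AP = 2.86, BC x BP = -43.28, CA x CP = 83.34
All same sign? no

No, outside


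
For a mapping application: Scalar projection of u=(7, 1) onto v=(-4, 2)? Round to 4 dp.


u.v = -26, |v| = sqrt(20) = 4.4721
Scalar projection = u.v / |v| = -26 / sqrt(20) = -5.8138

-5.8138
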